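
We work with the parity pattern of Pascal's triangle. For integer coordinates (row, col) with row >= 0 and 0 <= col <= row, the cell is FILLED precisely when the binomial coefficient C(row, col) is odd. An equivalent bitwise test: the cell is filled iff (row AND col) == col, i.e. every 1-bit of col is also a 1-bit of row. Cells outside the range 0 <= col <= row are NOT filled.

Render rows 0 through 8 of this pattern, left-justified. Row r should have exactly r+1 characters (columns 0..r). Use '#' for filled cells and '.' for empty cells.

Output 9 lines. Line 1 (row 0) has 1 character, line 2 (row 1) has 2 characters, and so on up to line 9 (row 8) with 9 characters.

r0=0: #
r1=1: ##
r2=10: #.#
r3=11: ####
r4=100: #...#
r5=101: ##..##
r6=110: #.#.#.#
r7=111: ########
r8=1000: #.......#

Answer: #
##
#.#
####
#...#
##..##
#.#.#.#
########
#.......#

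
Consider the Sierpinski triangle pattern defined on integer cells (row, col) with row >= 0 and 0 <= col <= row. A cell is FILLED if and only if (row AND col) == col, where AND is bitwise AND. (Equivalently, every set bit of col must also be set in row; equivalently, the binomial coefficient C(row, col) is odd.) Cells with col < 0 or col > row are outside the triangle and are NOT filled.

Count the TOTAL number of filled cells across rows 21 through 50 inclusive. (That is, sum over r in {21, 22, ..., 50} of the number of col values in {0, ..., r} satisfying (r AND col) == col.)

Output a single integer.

Answer: 322

Derivation:
r21=10101 pc3: +8 =8
r22=10110 pc3: +8 =16
r23=10111 pc4: +16 =32
r24=11000 pc2: +4 =36
r25=11001 pc3: +8 =44
r26=11010 pc3: +8 =52
r27=11011 pc4: +16 =68
r28=11100 pc3: +8 =76
r29=11101 pc4: +16 =92
r30=11110 pc4: +16 =108
r31=11111 pc5: +32 =140
r32=100000 pc1: +2 =142
r33=100001 pc2: +4 =146
r34=100010 pc2: +4 =150
r35=100011 pc3: +8 =158
r36=100100 pc2: +4 =162
r37=100101 pc3: +8 =170
r38=100110 pc3: +8 =178
r39=100111 pc4: +16 =194
r40=101000 pc2: +4 =198
r41=101001 pc3: +8 =206
r42=101010 pc3: +8 =214
r43=101011 pc4: +16 =230
r44=101100 pc3: +8 =238
r45=101101 pc4: +16 =254
r46=101110 pc4: +16 =270
r47=101111 pc5: +32 =302
r48=110000 pc2: +4 =306
r49=110001 pc3: +8 =314
r50=110010 pc3: +8 =322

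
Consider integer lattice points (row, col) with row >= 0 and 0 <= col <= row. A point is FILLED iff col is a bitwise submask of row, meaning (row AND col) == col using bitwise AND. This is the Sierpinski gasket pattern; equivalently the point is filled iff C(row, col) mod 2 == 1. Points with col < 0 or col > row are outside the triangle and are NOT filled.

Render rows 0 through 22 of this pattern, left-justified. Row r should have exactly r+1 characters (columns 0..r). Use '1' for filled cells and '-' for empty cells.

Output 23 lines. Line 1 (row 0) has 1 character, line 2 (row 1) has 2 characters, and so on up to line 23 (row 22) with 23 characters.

r0=0: 1
r1=1: 11
r2=10: 1-1
r3=11: 1111
r4=100: 1---1
r5=101: 11--11
r6=110: 1-1-1-1
r7=111: 11111111
r8=1000: 1-------1
r9=1001: 11------11
r10=1010: 1-1-----1-1
r11=1011: 1111----1111
r12=1100: 1---1---1---1
r13=1101: 11--11--11--11
r14=1110: 1-1-1-1-1-1-1-1
r15=1111: 1111111111111111
r16=10000: 1---------------1
r17=10001: 11--------------11
r18=10010: 1-1-------------1-1
r19=10011: 1111------------1111
r20=10100: 1---1-----------1---1
r21=10101: 11--11----------11--11
r22=10110: 1-1-1-1---------1-1-1-1

Answer: 1
11
1-1
1111
1---1
11--11
1-1-1-1
11111111
1-------1
11------11
1-1-----1-1
1111----1111
1---1---1---1
11--11--11--11
1-1-1-1-1-1-1-1
1111111111111111
1---------------1
11--------------11
1-1-------------1-1
1111------------1111
1---1-----------1---1
11--11----------11--11
1-1-1-1---------1-1-1-1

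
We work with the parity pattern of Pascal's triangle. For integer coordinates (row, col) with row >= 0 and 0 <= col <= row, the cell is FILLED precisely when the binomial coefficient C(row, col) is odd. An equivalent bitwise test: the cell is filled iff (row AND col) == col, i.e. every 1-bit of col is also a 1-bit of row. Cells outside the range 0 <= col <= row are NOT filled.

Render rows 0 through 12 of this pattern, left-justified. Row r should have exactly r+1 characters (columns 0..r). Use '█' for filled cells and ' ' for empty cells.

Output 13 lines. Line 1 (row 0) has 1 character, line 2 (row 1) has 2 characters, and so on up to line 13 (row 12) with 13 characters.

Answer: █
██
█ █
████
█   █
██  ██
█ █ █ █
████████
█       █
██      ██
█ █     █ █
████    ████
█   █   █   █

Derivation:
r0=0: █
r1=1: ██
r2=10: █ █
r3=11: ████
r4=100: █   █
r5=101: ██  ██
r6=110: █ █ █ █
r7=111: ████████
r8=1000: █       █
r9=1001: ██      ██
r10=1010: █ █     █ █
r11=1011: ████    ████
r12=1100: █   █   █   █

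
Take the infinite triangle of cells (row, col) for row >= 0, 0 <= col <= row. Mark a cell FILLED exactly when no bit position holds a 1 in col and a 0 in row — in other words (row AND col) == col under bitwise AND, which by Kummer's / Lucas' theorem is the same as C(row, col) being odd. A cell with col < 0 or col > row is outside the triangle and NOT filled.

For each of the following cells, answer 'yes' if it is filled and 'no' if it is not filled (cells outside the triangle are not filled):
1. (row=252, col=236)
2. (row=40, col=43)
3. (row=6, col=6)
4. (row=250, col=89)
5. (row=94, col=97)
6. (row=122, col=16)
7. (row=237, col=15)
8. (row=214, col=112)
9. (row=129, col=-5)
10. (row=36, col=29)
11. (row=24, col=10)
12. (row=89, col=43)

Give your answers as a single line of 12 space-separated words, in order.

Answer: yes no yes no no yes no no no no no no

Derivation:
(252,236): row=0b11111100, col=0b11101100, row AND col = 0b11101100 = 236; 236 == 236 -> filled
(40,43): col outside [0, 40] -> not filled
(6,6): row=0b110, col=0b110, row AND col = 0b110 = 6; 6 == 6 -> filled
(250,89): row=0b11111010, col=0b1011001, row AND col = 0b1011000 = 88; 88 != 89 -> empty
(94,97): col outside [0, 94] -> not filled
(122,16): row=0b1111010, col=0b10000, row AND col = 0b10000 = 16; 16 == 16 -> filled
(237,15): row=0b11101101, col=0b1111, row AND col = 0b1101 = 13; 13 != 15 -> empty
(214,112): row=0b11010110, col=0b1110000, row AND col = 0b1010000 = 80; 80 != 112 -> empty
(129,-5): col outside [0, 129] -> not filled
(36,29): row=0b100100, col=0b11101, row AND col = 0b100 = 4; 4 != 29 -> empty
(24,10): row=0b11000, col=0b1010, row AND col = 0b1000 = 8; 8 != 10 -> empty
(89,43): row=0b1011001, col=0b101011, row AND col = 0b1001 = 9; 9 != 43 -> empty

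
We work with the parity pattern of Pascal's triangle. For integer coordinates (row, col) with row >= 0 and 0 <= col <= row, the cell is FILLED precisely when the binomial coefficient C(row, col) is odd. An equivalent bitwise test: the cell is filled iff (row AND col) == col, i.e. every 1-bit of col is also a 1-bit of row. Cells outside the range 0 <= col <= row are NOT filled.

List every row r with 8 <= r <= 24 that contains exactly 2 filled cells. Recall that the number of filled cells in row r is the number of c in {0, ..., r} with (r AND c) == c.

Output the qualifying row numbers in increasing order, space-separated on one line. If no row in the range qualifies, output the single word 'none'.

Row r has 2^popcount(r) filled cells, so we need popcount(r) = log2(2) = 1.
Scan r = 8..24 and keep those with exactly 1 one-bits:
r=8=1000 popcount=1 -> KEEP
r=9=1001 popcount=2 -> skip
r=10=1010 popcount=2 -> skip
r=11=1011 popcount=3 -> skip
r=12=1100 popcount=2 -> skip
r=13=1101 popcount=3 -> skip
r=14=1110 popcount=3 -> skip
r=15=1111 popcount=4 -> skip
r=16=10000 popcount=1 -> KEEP
r=17=10001 popcount=2 -> skip
r=18=10010 popcount=2 -> skip
r=19=10011 popcount=3 -> skip
r=20=10100 popcount=2 -> skip
r=21=10101 popcount=3 -> skip
r=22=10110 popcount=3 -> skip
r=23=10111 popcount=4 -> skip
r=24=11000 popcount=2 -> skip
Kept rows: 8 16

Answer: 8 16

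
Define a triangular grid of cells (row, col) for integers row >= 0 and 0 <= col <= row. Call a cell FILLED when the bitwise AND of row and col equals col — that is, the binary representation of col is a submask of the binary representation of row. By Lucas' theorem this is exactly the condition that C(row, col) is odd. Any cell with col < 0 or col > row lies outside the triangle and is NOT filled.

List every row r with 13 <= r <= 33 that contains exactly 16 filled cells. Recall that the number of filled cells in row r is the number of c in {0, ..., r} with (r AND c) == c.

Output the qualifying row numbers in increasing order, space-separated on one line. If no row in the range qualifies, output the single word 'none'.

Answer: 15 23 27 29 30

Derivation:
Row r has 2^popcount(r) filled cells, so we need popcount(r) = log2(16) = 4.
Scan r = 13..33 and keep those with exactly 4 one-bits:
r=13=1101 popcount=3 -> skip
r=14=1110 popcount=3 -> skip
r=15=1111 popcount=4 -> KEEP
r=16=10000 popcount=1 -> skip
r=17=10001 popcount=2 -> skip
r=18=10010 popcount=2 -> skip
r=19=10011 popcount=3 -> skip
r=20=10100 popcount=2 -> skip
r=21=10101 popcount=3 -> skip
r=22=10110 popcount=3 -> skip
r=23=10111 popcount=4 -> KEEP
r=24=11000 popcount=2 -> skip
r=25=11001 popcount=3 -> skip
r=26=11010 popcount=3 -> skip
r=27=11011 popcount=4 -> KEEP
r=28=11100 popcount=3 -> skip
r=29=11101 popcount=4 -> KEEP
r=30=11110 popcount=4 -> KEEP
r=31=11111 popcount=5 -> skip
r=32=100000 popcount=1 -> skip
r=33=100001 popcount=2 -> skip
Kept rows: 15 23 27 29 30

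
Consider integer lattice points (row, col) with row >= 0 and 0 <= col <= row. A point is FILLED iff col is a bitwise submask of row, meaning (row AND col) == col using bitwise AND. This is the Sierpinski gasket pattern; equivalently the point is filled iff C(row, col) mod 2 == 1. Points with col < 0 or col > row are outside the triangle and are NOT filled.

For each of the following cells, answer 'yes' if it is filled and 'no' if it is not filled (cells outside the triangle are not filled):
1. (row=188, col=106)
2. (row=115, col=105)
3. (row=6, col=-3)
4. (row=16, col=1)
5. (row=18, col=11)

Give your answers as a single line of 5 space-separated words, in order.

Answer: no no no no no

Derivation:
(188,106): row=0b10111100, col=0b1101010, row AND col = 0b101000 = 40; 40 != 106 -> empty
(115,105): row=0b1110011, col=0b1101001, row AND col = 0b1100001 = 97; 97 != 105 -> empty
(6,-3): col outside [0, 6] -> not filled
(16,1): row=0b10000, col=0b1, row AND col = 0b0 = 0; 0 != 1 -> empty
(18,11): row=0b10010, col=0b1011, row AND col = 0b10 = 2; 2 != 11 -> empty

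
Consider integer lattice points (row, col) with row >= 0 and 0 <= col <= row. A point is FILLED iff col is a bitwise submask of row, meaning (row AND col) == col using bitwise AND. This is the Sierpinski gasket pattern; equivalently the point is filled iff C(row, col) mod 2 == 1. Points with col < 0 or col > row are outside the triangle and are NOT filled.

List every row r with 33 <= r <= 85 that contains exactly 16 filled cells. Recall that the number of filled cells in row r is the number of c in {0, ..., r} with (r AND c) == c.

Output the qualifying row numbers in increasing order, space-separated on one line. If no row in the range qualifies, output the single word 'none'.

Answer: 39 43 45 46 51 53 54 57 58 60 71 75 77 78 83 85

Derivation:
Row r has 2^popcount(r) filled cells, so we need popcount(r) = log2(16) = 4.
Scan r = 33..85 and keep those with exactly 4 one-bits:
r=33=100001 popcount=2 -> skip
r=34=100010 popcount=2 -> skip
r=35=100011 popcount=3 -> skip
r=36=100100 popcount=2 -> skip
r=37=100101 popcount=3 -> skip
r=38=100110 popcount=3 -> skip
r=39=100111 popcount=4 -> KEEP
r=40=101000 popcount=2 -> skip
r=41=101001 popcount=3 -> skip
r=42=101010 popcount=3 -> skip
r=43=101011 popcount=4 -> KEEP
r=44=101100 popcount=3 -> skip
r=45=101101 popcount=4 -> KEEP
r=46=101110 popcount=4 -> KEEP
r=47=101111 popcount=5 -> skip
r=48=110000 popcount=2 -> skip
r=49=110001 popcount=3 -> skip
r=50=110010 popcount=3 -> skip
r=51=110011 popcount=4 -> KEEP
r=52=110100 popcount=3 -> skip
r=53=110101 popcount=4 -> KEEP
r=54=110110 popcount=4 -> KEEP
r=55=110111 popcount=5 -> skip
r=56=111000 popcount=3 -> skip
r=57=111001 popcount=4 -> KEEP
r=58=111010 popcount=4 -> KEEP
r=59=111011 popcount=5 -> skip
r=60=111100 popcount=4 -> KEEP
r=61=111101 popcount=5 -> skip
r=62=111110 popcount=5 -> skip
r=63=111111 popcount=6 -> skip
r=64=1000000 popcount=1 -> skip
r=65=1000001 popcount=2 -> skip
r=66=1000010 popcount=2 -> skip
r=67=1000011 popcount=3 -> skip
r=68=1000100 popcount=2 -> skip
r=69=1000101 popcount=3 -> skip
r=70=1000110 popcount=3 -> skip
r=71=1000111 popcount=4 -> KEEP
r=72=1001000 popcount=2 -> skip
r=73=1001001 popcount=3 -> skip
r=74=1001010 popcount=3 -> skip
r=75=1001011 popcount=4 -> KEEP
r=76=1001100 popcount=3 -> skip
r=77=1001101 popcount=4 -> KEEP
r=78=1001110 popcount=4 -> KEEP
r=79=1001111 popcount=5 -> skip
r=80=1010000 popcount=2 -> skip
r=81=1010001 popcount=3 -> skip
r=82=1010010 popcount=3 -> skip
r=83=1010011 popcount=4 -> KEEP
r=84=1010100 popcount=3 -> skip
r=85=1010101 popcount=4 -> KEEP
Kept rows: 39 43 45 46 51 53 54 57 58 60 71 75 77 78 83 85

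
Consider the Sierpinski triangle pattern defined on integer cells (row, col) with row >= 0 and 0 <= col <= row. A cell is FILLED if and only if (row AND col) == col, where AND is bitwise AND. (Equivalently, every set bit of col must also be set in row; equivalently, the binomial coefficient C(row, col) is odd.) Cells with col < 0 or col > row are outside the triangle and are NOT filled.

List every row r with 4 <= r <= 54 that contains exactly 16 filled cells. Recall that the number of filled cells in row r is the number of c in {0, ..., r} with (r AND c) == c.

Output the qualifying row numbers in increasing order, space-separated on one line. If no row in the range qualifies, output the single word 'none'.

Row r has 2^popcount(r) filled cells, so we need popcount(r) = log2(16) = 4.
Scan r = 4..54 and keep those with exactly 4 one-bits:
r=4=100 popcount=1 -> skip
r=5=101 popcount=2 -> skip
r=6=110 popcount=2 -> skip
r=7=111 popcount=3 -> skip
r=8=1000 popcount=1 -> skip
r=9=1001 popcount=2 -> skip
r=10=1010 popcount=2 -> skip
r=11=1011 popcount=3 -> skip
r=12=1100 popcount=2 -> skip
r=13=1101 popcount=3 -> skip
r=14=1110 popcount=3 -> skip
r=15=1111 popcount=4 -> KEEP
r=16=10000 popcount=1 -> skip
r=17=10001 popcount=2 -> skip
r=18=10010 popcount=2 -> skip
r=19=10011 popcount=3 -> skip
r=20=10100 popcount=2 -> skip
r=21=10101 popcount=3 -> skip
r=22=10110 popcount=3 -> skip
r=23=10111 popcount=4 -> KEEP
r=24=11000 popcount=2 -> skip
r=25=11001 popcount=3 -> skip
r=26=11010 popcount=3 -> skip
r=27=11011 popcount=4 -> KEEP
r=28=11100 popcount=3 -> skip
r=29=11101 popcount=4 -> KEEP
r=30=11110 popcount=4 -> KEEP
r=31=11111 popcount=5 -> skip
r=32=100000 popcount=1 -> skip
r=33=100001 popcount=2 -> skip
r=34=100010 popcount=2 -> skip
r=35=100011 popcount=3 -> skip
r=36=100100 popcount=2 -> skip
r=37=100101 popcount=3 -> skip
r=38=100110 popcount=3 -> skip
r=39=100111 popcount=4 -> KEEP
r=40=101000 popcount=2 -> skip
r=41=101001 popcount=3 -> skip
r=42=101010 popcount=3 -> skip
r=43=101011 popcount=4 -> KEEP
r=44=101100 popcount=3 -> skip
r=45=101101 popcount=4 -> KEEP
r=46=101110 popcount=4 -> KEEP
r=47=101111 popcount=5 -> skip
r=48=110000 popcount=2 -> skip
r=49=110001 popcount=3 -> skip
r=50=110010 popcount=3 -> skip
r=51=110011 popcount=4 -> KEEP
r=52=110100 popcount=3 -> skip
r=53=110101 popcount=4 -> KEEP
r=54=110110 popcount=4 -> KEEP
Kept rows: 15 23 27 29 30 39 43 45 46 51 53 54

Answer: 15 23 27 29 30 39 43 45 46 51 53 54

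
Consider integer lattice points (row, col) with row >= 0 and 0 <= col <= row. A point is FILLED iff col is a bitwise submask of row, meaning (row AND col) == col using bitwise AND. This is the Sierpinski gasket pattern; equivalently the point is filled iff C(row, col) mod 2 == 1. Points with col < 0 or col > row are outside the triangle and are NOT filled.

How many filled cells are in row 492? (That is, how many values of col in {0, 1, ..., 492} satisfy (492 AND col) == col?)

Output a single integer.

492 in binary = 111101100
popcount(492) = number of 1-bits in 111101100 = 6
A col c satisfies (492 AND c) == c iff every set bit of c is also set in 492; each of the 6 set bits of 492 can independently be on or off in c.
count = 2^6 = 64

Answer: 64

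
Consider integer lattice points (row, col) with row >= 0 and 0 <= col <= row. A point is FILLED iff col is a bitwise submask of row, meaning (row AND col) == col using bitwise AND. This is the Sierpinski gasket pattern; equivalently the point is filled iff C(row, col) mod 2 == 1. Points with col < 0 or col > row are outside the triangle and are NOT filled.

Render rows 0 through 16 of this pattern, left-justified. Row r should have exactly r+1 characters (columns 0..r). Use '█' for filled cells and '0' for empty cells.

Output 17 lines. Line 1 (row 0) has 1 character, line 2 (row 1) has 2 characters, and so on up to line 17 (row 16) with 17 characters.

Answer: █
██
█0█
████
█000█
██00██
█0█0█0█
████████
█0000000█
██000000██
█0█00000█0█
████0000████
█000█000█000█
██00██00██00██
█0█0█0█0█0█0█0█
████████████████
█000000000000000█

Derivation:
r0=0: █
r1=1: ██
r2=10: █0█
r3=11: ████
r4=100: █000█
r5=101: ██00██
r6=110: █0█0█0█
r7=111: ████████
r8=1000: █0000000█
r9=1001: ██000000██
r10=1010: █0█00000█0█
r11=1011: ████0000████
r12=1100: █000█000█000█
r13=1101: ██00██00██00██
r14=1110: █0█0█0█0█0█0█0█
r15=1111: ████████████████
r16=10000: █000000000000000█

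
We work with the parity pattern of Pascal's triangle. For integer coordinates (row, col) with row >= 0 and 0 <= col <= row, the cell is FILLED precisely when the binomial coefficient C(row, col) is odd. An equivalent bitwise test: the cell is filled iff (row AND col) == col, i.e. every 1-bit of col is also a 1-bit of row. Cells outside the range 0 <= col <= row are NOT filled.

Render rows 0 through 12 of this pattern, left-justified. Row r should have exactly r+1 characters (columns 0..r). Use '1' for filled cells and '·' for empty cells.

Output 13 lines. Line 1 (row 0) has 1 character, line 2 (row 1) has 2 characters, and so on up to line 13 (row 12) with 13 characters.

r0=0: 1
r1=1: 11
r2=10: 1·1
r3=11: 1111
r4=100: 1···1
r5=101: 11··11
r6=110: 1·1·1·1
r7=111: 11111111
r8=1000: 1·······1
r9=1001: 11······11
r10=1010: 1·1·····1·1
r11=1011: 1111····1111
r12=1100: 1···1···1···1

Answer: 1
11
1·1
1111
1···1
11··11
1·1·1·1
11111111
1·······1
11······11
1·1·····1·1
1111····1111
1···1···1···1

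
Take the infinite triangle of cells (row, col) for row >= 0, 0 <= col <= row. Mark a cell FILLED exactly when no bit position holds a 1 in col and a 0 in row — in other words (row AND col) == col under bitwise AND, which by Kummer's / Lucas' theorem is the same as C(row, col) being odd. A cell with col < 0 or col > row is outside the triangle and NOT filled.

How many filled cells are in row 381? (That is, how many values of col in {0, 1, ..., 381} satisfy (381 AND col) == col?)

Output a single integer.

Answer: 128

Derivation:
381 in binary = 101111101
popcount(381) = number of 1-bits in 101111101 = 7
A col c satisfies (381 AND c) == c iff every set bit of c is also set in 381; each of the 7 set bits of 381 can independently be on or off in c.
count = 2^7 = 128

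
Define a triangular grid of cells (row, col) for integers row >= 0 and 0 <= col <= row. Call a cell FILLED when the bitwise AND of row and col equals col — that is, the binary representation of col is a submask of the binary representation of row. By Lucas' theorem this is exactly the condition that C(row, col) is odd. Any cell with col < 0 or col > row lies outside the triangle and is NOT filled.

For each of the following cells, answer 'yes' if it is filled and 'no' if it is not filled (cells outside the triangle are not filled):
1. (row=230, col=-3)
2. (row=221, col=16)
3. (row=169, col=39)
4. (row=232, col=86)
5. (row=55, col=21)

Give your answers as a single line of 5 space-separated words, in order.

(230,-3): col outside [0, 230] -> not filled
(221,16): row=0b11011101, col=0b10000, row AND col = 0b10000 = 16; 16 == 16 -> filled
(169,39): row=0b10101001, col=0b100111, row AND col = 0b100001 = 33; 33 != 39 -> empty
(232,86): row=0b11101000, col=0b1010110, row AND col = 0b1000000 = 64; 64 != 86 -> empty
(55,21): row=0b110111, col=0b10101, row AND col = 0b10101 = 21; 21 == 21 -> filled

Answer: no yes no no yes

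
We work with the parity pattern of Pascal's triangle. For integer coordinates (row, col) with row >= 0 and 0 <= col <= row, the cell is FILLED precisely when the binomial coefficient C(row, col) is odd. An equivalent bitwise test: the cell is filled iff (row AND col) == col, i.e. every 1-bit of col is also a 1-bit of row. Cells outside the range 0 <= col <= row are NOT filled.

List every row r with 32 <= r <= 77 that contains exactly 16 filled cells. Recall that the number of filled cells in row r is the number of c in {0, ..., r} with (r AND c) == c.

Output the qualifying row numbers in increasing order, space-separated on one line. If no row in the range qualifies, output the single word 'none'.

Answer: 39 43 45 46 51 53 54 57 58 60 71 75 77

Derivation:
Row r has 2^popcount(r) filled cells, so we need popcount(r) = log2(16) = 4.
Scan r = 32..77 and keep those with exactly 4 one-bits:
r=32=100000 popcount=1 -> skip
r=33=100001 popcount=2 -> skip
r=34=100010 popcount=2 -> skip
r=35=100011 popcount=3 -> skip
r=36=100100 popcount=2 -> skip
r=37=100101 popcount=3 -> skip
r=38=100110 popcount=3 -> skip
r=39=100111 popcount=4 -> KEEP
r=40=101000 popcount=2 -> skip
r=41=101001 popcount=3 -> skip
r=42=101010 popcount=3 -> skip
r=43=101011 popcount=4 -> KEEP
r=44=101100 popcount=3 -> skip
r=45=101101 popcount=4 -> KEEP
r=46=101110 popcount=4 -> KEEP
r=47=101111 popcount=5 -> skip
r=48=110000 popcount=2 -> skip
r=49=110001 popcount=3 -> skip
r=50=110010 popcount=3 -> skip
r=51=110011 popcount=4 -> KEEP
r=52=110100 popcount=3 -> skip
r=53=110101 popcount=4 -> KEEP
r=54=110110 popcount=4 -> KEEP
r=55=110111 popcount=5 -> skip
r=56=111000 popcount=3 -> skip
r=57=111001 popcount=4 -> KEEP
r=58=111010 popcount=4 -> KEEP
r=59=111011 popcount=5 -> skip
r=60=111100 popcount=4 -> KEEP
r=61=111101 popcount=5 -> skip
r=62=111110 popcount=5 -> skip
r=63=111111 popcount=6 -> skip
r=64=1000000 popcount=1 -> skip
r=65=1000001 popcount=2 -> skip
r=66=1000010 popcount=2 -> skip
r=67=1000011 popcount=3 -> skip
r=68=1000100 popcount=2 -> skip
r=69=1000101 popcount=3 -> skip
r=70=1000110 popcount=3 -> skip
r=71=1000111 popcount=4 -> KEEP
r=72=1001000 popcount=2 -> skip
r=73=1001001 popcount=3 -> skip
r=74=1001010 popcount=3 -> skip
r=75=1001011 popcount=4 -> KEEP
r=76=1001100 popcount=3 -> skip
r=77=1001101 popcount=4 -> KEEP
Kept rows: 39 43 45 46 51 53 54 57 58 60 71 75 77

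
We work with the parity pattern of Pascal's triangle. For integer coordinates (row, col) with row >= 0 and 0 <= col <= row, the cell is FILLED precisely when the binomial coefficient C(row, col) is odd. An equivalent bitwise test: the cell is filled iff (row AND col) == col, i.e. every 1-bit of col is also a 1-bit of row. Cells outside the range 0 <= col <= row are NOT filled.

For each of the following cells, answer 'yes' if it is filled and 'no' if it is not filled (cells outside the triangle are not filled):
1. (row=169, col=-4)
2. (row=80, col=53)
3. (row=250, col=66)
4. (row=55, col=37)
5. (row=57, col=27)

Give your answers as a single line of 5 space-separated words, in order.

(169,-4): col outside [0, 169] -> not filled
(80,53): row=0b1010000, col=0b110101, row AND col = 0b10000 = 16; 16 != 53 -> empty
(250,66): row=0b11111010, col=0b1000010, row AND col = 0b1000010 = 66; 66 == 66 -> filled
(55,37): row=0b110111, col=0b100101, row AND col = 0b100101 = 37; 37 == 37 -> filled
(57,27): row=0b111001, col=0b11011, row AND col = 0b11001 = 25; 25 != 27 -> empty

Answer: no no yes yes no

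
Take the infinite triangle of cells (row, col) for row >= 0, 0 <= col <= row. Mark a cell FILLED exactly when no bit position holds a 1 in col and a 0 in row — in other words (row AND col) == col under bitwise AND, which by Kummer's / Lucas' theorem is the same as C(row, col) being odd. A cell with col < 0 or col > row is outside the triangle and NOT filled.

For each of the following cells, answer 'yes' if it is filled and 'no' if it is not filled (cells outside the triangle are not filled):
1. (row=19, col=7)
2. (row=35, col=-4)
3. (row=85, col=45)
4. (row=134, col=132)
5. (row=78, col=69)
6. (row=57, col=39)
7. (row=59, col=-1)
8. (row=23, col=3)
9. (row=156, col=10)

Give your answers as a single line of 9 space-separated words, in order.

(19,7): row=0b10011, col=0b111, row AND col = 0b11 = 3; 3 != 7 -> empty
(35,-4): col outside [0, 35] -> not filled
(85,45): row=0b1010101, col=0b101101, row AND col = 0b101 = 5; 5 != 45 -> empty
(134,132): row=0b10000110, col=0b10000100, row AND col = 0b10000100 = 132; 132 == 132 -> filled
(78,69): row=0b1001110, col=0b1000101, row AND col = 0b1000100 = 68; 68 != 69 -> empty
(57,39): row=0b111001, col=0b100111, row AND col = 0b100001 = 33; 33 != 39 -> empty
(59,-1): col outside [0, 59] -> not filled
(23,3): row=0b10111, col=0b11, row AND col = 0b11 = 3; 3 == 3 -> filled
(156,10): row=0b10011100, col=0b1010, row AND col = 0b1000 = 8; 8 != 10 -> empty

Answer: no no no yes no no no yes no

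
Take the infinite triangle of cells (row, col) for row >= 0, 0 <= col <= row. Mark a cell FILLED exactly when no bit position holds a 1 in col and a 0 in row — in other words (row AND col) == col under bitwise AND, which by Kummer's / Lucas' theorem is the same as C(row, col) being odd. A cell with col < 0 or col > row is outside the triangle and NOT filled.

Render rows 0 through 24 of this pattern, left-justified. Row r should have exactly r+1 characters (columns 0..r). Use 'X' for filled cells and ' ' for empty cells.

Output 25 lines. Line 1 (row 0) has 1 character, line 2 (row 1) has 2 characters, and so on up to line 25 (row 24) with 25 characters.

Answer: X
XX
X X
XXXX
X   X
XX  XX
X X X X
XXXXXXXX
X       X
XX      XX
X X     X X
XXXX    XXXX
X   X   X   X
XX  XX  XX  XX
X X X X X X X X
XXXXXXXXXXXXXXXX
X               X
XX              XX
X X             X X
XXXX            XXXX
X   X           X   X
XX  XX          XX  XX
X X X X         X X X X
XXXXXXXX        XXXXXXXX
X       X       X       X

Derivation:
r0=0: X
r1=1: XX
r2=10: X X
r3=11: XXXX
r4=100: X   X
r5=101: XX  XX
r6=110: X X X X
r7=111: XXXXXXXX
r8=1000: X       X
r9=1001: XX      XX
r10=1010: X X     X X
r11=1011: XXXX    XXXX
r12=1100: X   X   X   X
r13=1101: XX  XX  XX  XX
r14=1110: X X X X X X X X
r15=1111: XXXXXXXXXXXXXXXX
r16=10000: X               X
r17=10001: XX              XX
r18=10010: X X             X X
r19=10011: XXXX            XXXX
r20=10100: X   X           X   X
r21=10101: XX  XX          XX  XX
r22=10110: X X X X         X X X X
r23=10111: XXXXXXXX        XXXXXXXX
r24=11000: X       X       X       X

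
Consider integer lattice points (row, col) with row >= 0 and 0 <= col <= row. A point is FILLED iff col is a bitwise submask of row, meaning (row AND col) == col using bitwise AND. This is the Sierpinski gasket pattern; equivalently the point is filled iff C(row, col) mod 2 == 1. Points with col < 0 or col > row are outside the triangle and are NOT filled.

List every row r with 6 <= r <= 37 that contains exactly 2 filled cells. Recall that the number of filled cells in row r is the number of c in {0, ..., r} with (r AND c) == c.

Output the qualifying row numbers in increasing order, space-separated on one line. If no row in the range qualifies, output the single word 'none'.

Row r has 2^popcount(r) filled cells, so we need popcount(r) = log2(2) = 1.
Scan r = 6..37 and keep those with exactly 1 one-bits:
r=6=110 popcount=2 -> skip
r=7=111 popcount=3 -> skip
r=8=1000 popcount=1 -> KEEP
r=9=1001 popcount=2 -> skip
r=10=1010 popcount=2 -> skip
r=11=1011 popcount=3 -> skip
r=12=1100 popcount=2 -> skip
r=13=1101 popcount=3 -> skip
r=14=1110 popcount=3 -> skip
r=15=1111 popcount=4 -> skip
r=16=10000 popcount=1 -> KEEP
r=17=10001 popcount=2 -> skip
r=18=10010 popcount=2 -> skip
r=19=10011 popcount=3 -> skip
r=20=10100 popcount=2 -> skip
r=21=10101 popcount=3 -> skip
r=22=10110 popcount=3 -> skip
r=23=10111 popcount=4 -> skip
r=24=11000 popcount=2 -> skip
r=25=11001 popcount=3 -> skip
r=26=11010 popcount=3 -> skip
r=27=11011 popcount=4 -> skip
r=28=11100 popcount=3 -> skip
r=29=11101 popcount=4 -> skip
r=30=11110 popcount=4 -> skip
r=31=11111 popcount=5 -> skip
r=32=100000 popcount=1 -> KEEP
r=33=100001 popcount=2 -> skip
r=34=100010 popcount=2 -> skip
r=35=100011 popcount=3 -> skip
r=36=100100 popcount=2 -> skip
r=37=100101 popcount=3 -> skip
Kept rows: 8 16 32

Answer: 8 16 32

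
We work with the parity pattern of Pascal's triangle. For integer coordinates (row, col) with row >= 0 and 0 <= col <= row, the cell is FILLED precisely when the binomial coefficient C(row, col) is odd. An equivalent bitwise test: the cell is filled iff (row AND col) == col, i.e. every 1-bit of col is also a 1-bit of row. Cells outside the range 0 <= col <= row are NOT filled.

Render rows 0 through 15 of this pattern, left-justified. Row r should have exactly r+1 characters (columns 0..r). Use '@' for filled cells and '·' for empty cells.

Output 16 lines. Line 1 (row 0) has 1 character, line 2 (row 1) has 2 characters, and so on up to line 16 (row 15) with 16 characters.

Answer: @
@@
@·@
@@@@
@···@
@@··@@
@·@·@·@
@@@@@@@@
@·······@
@@······@@
@·@·····@·@
@@@@····@@@@
@···@···@···@
@@··@@··@@··@@
@·@·@·@·@·@·@·@
@@@@@@@@@@@@@@@@

Derivation:
r0=0: @
r1=1: @@
r2=10: @·@
r3=11: @@@@
r4=100: @···@
r5=101: @@··@@
r6=110: @·@·@·@
r7=111: @@@@@@@@
r8=1000: @·······@
r9=1001: @@······@@
r10=1010: @·@·····@·@
r11=1011: @@@@····@@@@
r12=1100: @···@···@···@
r13=1101: @@··@@··@@··@@
r14=1110: @·@·@·@·@·@·@·@
r15=1111: @@@@@@@@@@@@@@@@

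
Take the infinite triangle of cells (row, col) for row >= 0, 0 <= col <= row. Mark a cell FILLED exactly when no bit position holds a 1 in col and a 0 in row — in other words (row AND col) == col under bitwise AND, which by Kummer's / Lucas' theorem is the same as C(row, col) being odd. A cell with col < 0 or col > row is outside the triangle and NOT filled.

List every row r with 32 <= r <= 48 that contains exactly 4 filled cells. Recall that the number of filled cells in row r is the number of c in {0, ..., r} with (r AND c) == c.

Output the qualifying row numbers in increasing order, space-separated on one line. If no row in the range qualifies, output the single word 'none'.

Answer: 33 34 36 40 48

Derivation:
Row r has 2^popcount(r) filled cells, so we need popcount(r) = log2(4) = 2.
Scan r = 32..48 and keep those with exactly 2 one-bits:
r=32=100000 popcount=1 -> skip
r=33=100001 popcount=2 -> KEEP
r=34=100010 popcount=2 -> KEEP
r=35=100011 popcount=3 -> skip
r=36=100100 popcount=2 -> KEEP
r=37=100101 popcount=3 -> skip
r=38=100110 popcount=3 -> skip
r=39=100111 popcount=4 -> skip
r=40=101000 popcount=2 -> KEEP
r=41=101001 popcount=3 -> skip
r=42=101010 popcount=3 -> skip
r=43=101011 popcount=4 -> skip
r=44=101100 popcount=3 -> skip
r=45=101101 popcount=4 -> skip
r=46=101110 popcount=4 -> skip
r=47=101111 popcount=5 -> skip
r=48=110000 popcount=2 -> KEEP
Kept rows: 33 34 36 40 48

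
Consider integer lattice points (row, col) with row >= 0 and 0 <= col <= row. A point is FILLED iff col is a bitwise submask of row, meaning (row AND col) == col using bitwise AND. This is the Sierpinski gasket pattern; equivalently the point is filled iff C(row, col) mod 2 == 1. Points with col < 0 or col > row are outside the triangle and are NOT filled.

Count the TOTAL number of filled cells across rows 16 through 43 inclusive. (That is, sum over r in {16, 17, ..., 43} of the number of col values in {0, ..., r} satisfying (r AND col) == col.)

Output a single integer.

r16=10000 pc1: +2 =2
r17=10001 pc2: +4 =6
r18=10010 pc2: +4 =10
r19=10011 pc3: +8 =18
r20=10100 pc2: +4 =22
r21=10101 pc3: +8 =30
r22=10110 pc3: +8 =38
r23=10111 pc4: +16 =54
r24=11000 pc2: +4 =58
r25=11001 pc3: +8 =66
r26=11010 pc3: +8 =74
r27=11011 pc4: +16 =90
r28=11100 pc3: +8 =98
r29=11101 pc4: +16 =114
r30=11110 pc4: +16 =130
r31=11111 pc5: +32 =162
r32=100000 pc1: +2 =164
r33=100001 pc2: +4 =168
r34=100010 pc2: +4 =172
r35=100011 pc3: +8 =180
r36=100100 pc2: +4 =184
r37=100101 pc3: +8 =192
r38=100110 pc3: +8 =200
r39=100111 pc4: +16 =216
r40=101000 pc2: +4 =220
r41=101001 pc3: +8 =228
r42=101010 pc3: +8 =236
r43=101011 pc4: +16 =252

Answer: 252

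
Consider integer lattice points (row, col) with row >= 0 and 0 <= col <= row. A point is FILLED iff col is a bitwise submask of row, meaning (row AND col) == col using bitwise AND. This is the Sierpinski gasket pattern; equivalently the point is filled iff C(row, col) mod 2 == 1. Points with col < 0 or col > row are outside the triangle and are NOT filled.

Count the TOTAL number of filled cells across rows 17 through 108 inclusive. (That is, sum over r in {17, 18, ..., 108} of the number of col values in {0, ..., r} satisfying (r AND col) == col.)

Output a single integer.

r17=10001 pc2: +4 =4
r18=10010 pc2: +4 =8
r19=10011 pc3: +8 =16
r20=10100 pc2: +4 =20
r21=10101 pc3: +8 =28
r22=10110 pc3: +8 =36
r23=10111 pc4: +16 =52
r24=11000 pc2: +4 =56
r25=11001 pc3: +8 =64
r26=11010 pc3: +8 =72
r27=11011 pc4: +16 =88
r28=11100 pc3: +8 =96
r29=11101 pc4: +16 =112
r30=11110 pc4: +16 =128
r31=11111 pc5: +32 =160
r32=100000 pc1: +2 =162
r33=100001 pc2: +4 =166
r34=100010 pc2: +4 =170
r35=100011 pc3: +8 =178
r36=100100 pc2: +4 =182
r37=100101 pc3: +8 =190
r38=100110 pc3: +8 =198
r39=100111 pc4: +16 =214
r40=101000 pc2: +4 =218
r41=101001 pc3: +8 =226
r42=101010 pc3: +8 =234
r43=101011 pc4: +16 =250
r44=101100 pc3: +8 =258
r45=101101 pc4: +16 =274
r46=101110 pc4: +16 =290
r47=101111 pc5: +32 =322
r48=110000 pc2: +4 =326
r49=110001 pc3: +8 =334
r50=110010 pc3: +8 =342
r51=110011 pc4: +16 =358
r52=110100 pc3: +8 =366
r53=110101 pc4: +16 =382
r54=110110 pc4: +16 =398
r55=110111 pc5: +32 =430
r56=111000 pc3: +8 =438
r57=111001 pc4: +16 =454
r58=111010 pc4: +16 =470
r59=111011 pc5: +32 =502
r60=111100 pc4: +16 =518
r61=111101 pc5: +32 =550
r62=111110 pc5: +32 =582
r63=111111 pc6: +64 =646
r64=1000000 pc1: +2 =648
r65=1000001 pc2: +4 =652
r66=1000010 pc2: +4 =656
r67=1000011 pc3: +8 =664
r68=1000100 pc2: +4 =668
r69=1000101 pc3: +8 =676
r70=1000110 pc3: +8 =684
r71=1000111 pc4: +16 =700
r72=1001000 pc2: +4 =704
r73=1001001 pc3: +8 =712
r74=1001010 pc3: +8 =720
r75=1001011 pc4: +16 =736
r76=1001100 pc3: +8 =744
r77=1001101 pc4: +16 =760
r78=1001110 pc4: +16 =776
r79=1001111 pc5: +32 =808
r80=1010000 pc2: +4 =812
r81=1010001 pc3: +8 =820
r82=1010010 pc3: +8 =828
r83=1010011 pc4: +16 =844
r84=1010100 pc3: +8 =852
r85=1010101 pc4: +16 =868
r86=1010110 pc4: +16 =884
r87=1010111 pc5: +32 =916
r88=1011000 pc3: +8 =924
r89=1011001 pc4: +16 =940
r90=1011010 pc4: +16 =956
r91=1011011 pc5: +32 =988
r92=1011100 pc4: +16 =1004
r93=1011101 pc5: +32 =1036
r94=1011110 pc5: +32 =1068
r95=1011111 pc6: +64 =1132
r96=1100000 pc2: +4 =1136
r97=1100001 pc3: +8 =1144
r98=1100010 pc3: +8 =1152
r99=1100011 pc4: +16 =1168
r100=1100100 pc3: +8 =1176
r101=1100101 pc4: +16 =1192
r102=1100110 pc4: +16 =1208
r103=1100111 pc5: +32 =1240
r104=1101000 pc3: +8 =1248
r105=1101001 pc4: +16 =1264
r106=1101010 pc4: +16 =1280
r107=1101011 pc5: +32 =1312
r108=1101100 pc4: +16 =1328

Answer: 1328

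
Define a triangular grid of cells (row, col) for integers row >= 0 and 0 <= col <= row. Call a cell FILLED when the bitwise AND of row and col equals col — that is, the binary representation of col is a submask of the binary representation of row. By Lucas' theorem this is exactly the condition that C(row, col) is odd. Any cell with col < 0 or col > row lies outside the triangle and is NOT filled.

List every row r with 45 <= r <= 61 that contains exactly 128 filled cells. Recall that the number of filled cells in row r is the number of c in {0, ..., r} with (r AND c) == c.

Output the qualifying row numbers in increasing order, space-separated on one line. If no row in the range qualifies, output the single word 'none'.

Answer: none

Derivation:
Row r has 2^popcount(r) filled cells, so we need popcount(r) = log2(128) = 7.
Scan r = 45..61 and keep those with exactly 7 one-bits:
r=45=101101 popcount=4 -> skip
r=46=101110 popcount=4 -> skip
r=47=101111 popcount=5 -> skip
r=48=110000 popcount=2 -> skip
r=49=110001 popcount=3 -> skip
r=50=110010 popcount=3 -> skip
r=51=110011 popcount=4 -> skip
r=52=110100 popcount=3 -> skip
r=53=110101 popcount=4 -> skip
r=54=110110 popcount=4 -> skip
r=55=110111 popcount=5 -> skip
r=56=111000 popcount=3 -> skip
r=57=111001 popcount=4 -> skip
r=58=111010 popcount=4 -> skip
r=59=111011 popcount=5 -> skip
r=60=111100 popcount=4 -> skip
r=61=111101 popcount=5 -> skip
Kept rows: none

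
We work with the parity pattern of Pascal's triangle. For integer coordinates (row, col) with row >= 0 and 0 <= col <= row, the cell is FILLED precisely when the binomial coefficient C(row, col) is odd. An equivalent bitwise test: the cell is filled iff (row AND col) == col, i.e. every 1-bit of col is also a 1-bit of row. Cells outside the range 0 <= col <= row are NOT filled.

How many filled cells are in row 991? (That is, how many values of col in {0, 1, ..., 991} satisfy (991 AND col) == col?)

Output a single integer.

991 in binary = 1111011111
popcount(991) = number of 1-bits in 1111011111 = 9
A col c satisfies (991 AND c) == c iff every set bit of c is also set in 991; each of the 9 set bits of 991 can independently be on or off in c.
count = 2^9 = 512

Answer: 512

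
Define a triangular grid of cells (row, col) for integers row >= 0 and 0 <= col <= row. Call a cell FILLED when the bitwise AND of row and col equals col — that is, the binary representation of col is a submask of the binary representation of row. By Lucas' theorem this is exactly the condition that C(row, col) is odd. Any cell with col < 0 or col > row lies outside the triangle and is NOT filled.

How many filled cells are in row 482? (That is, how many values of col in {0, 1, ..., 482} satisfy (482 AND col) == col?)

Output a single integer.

482 in binary = 111100010
popcount(482) = number of 1-bits in 111100010 = 5
A col c satisfies (482 AND c) == c iff every set bit of c is also set in 482; each of the 5 set bits of 482 can independently be on or off in c.
count = 2^5 = 32

Answer: 32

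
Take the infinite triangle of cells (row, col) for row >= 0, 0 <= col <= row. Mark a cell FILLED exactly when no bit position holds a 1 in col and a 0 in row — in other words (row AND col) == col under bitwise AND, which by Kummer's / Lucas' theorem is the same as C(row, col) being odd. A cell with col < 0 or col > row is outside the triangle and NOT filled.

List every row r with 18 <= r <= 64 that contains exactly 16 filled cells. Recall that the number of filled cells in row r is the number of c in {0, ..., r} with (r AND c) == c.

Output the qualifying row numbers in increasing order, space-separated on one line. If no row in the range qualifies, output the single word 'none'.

Answer: 23 27 29 30 39 43 45 46 51 53 54 57 58 60

Derivation:
Row r has 2^popcount(r) filled cells, so we need popcount(r) = log2(16) = 4.
Scan r = 18..64 and keep those with exactly 4 one-bits:
r=18=10010 popcount=2 -> skip
r=19=10011 popcount=3 -> skip
r=20=10100 popcount=2 -> skip
r=21=10101 popcount=3 -> skip
r=22=10110 popcount=3 -> skip
r=23=10111 popcount=4 -> KEEP
r=24=11000 popcount=2 -> skip
r=25=11001 popcount=3 -> skip
r=26=11010 popcount=3 -> skip
r=27=11011 popcount=4 -> KEEP
r=28=11100 popcount=3 -> skip
r=29=11101 popcount=4 -> KEEP
r=30=11110 popcount=4 -> KEEP
r=31=11111 popcount=5 -> skip
r=32=100000 popcount=1 -> skip
r=33=100001 popcount=2 -> skip
r=34=100010 popcount=2 -> skip
r=35=100011 popcount=3 -> skip
r=36=100100 popcount=2 -> skip
r=37=100101 popcount=3 -> skip
r=38=100110 popcount=3 -> skip
r=39=100111 popcount=4 -> KEEP
r=40=101000 popcount=2 -> skip
r=41=101001 popcount=3 -> skip
r=42=101010 popcount=3 -> skip
r=43=101011 popcount=4 -> KEEP
r=44=101100 popcount=3 -> skip
r=45=101101 popcount=4 -> KEEP
r=46=101110 popcount=4 -> KEEP
r=47=101111 popcount=5 -> skip
r=48=110000 popcount=2 -> skip
r=49=110001 popcount=3 -> skip
r=50=110010 popcount=3 -> skip
r=51=110011 popcount=4 -> KEEP
r=52=110100 popcount=3 -> skip
r=53=110101 popcount=4 -> KEEP
r=54=110110 popcount=4 -> KEEP
r=55=110111 popcount=5 -> skip
r=56=111000 popcount=3 -> skip
r=57=111001 popcount=4 -> KEEP
r=58=111010 popcount=4 -> KEEP
r=59=111011 popcount=5 -> skip
r=60=111100 popcount=4 -> KEEP
r=61=111101 popcount=5 -> skip
r=62=111110 popcount=5 -> skip
r=63=111111 popcount=6 -> skip
r=64=1000000 popcount=1 -> skip
Kept rows: 23 27 29 30 39 43 45 46 51 53 54 57 58 60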